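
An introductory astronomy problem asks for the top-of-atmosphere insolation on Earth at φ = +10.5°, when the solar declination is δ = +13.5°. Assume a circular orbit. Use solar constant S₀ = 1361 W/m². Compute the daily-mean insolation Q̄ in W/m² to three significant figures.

cos H₀ = −tan(+10.5°) tan(+13.500°) = -0.0445, H₀ = 1.6153 rad.
Bracket: H₀ sin φ sin δ + cos φ cos δ sin H₀ = 1.6153×0.18224×0.23345 + 0.98325×0.97237×0.99901 = 0.068721 + 0.955136 = 1.023857.
Q̄ = (S₀/π) × [bracket] = (1361/π) × 1.023857 = 443.6 W/m².

Q̄ ≈ 444 W/m²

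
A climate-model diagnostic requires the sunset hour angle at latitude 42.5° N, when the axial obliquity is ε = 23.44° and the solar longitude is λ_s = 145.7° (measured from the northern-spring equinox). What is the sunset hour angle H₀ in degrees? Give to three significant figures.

Solar declination: sin δ = sin ε · sin λ_s = sin 23.44° × sin 145.7° = 0.22416, so δ = +12.954°.
cos H₀ = −tan φ · tan δ = −tan(+42.5°) × tan(+12.954°) = -0.2108, so H₀ = 1.7832 rad = 102.17°.

H₀ = 102°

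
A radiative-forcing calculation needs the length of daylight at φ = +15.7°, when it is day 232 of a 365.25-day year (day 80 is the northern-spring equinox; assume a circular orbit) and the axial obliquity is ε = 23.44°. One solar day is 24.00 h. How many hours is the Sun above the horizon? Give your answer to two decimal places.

12.44 h

Solar longitude: λ_s = 360° × (232 − 80)/365.25 = 149.815°.
sin δ = sin 23.44° × sin 149.815° = 0.20000, so δ = +11.537°.
cos H₀ = −tan φ · tan δ = −tan(+15.7°) × tan(+11.537°) = -0.0574, so H₀ = 1.6282 rad = 93.29°.
Daylight = 2H₀/(2π) × 24.00 h = (1.6282/π) × 24.00 = 12.44 h.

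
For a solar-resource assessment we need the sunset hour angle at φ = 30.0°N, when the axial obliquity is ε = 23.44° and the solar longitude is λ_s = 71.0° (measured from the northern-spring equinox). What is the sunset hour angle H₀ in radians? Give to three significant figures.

H₀ = 1.81 rad

Solar declination: sin δ = sin ε · sin λ_s = sin 23.44° × sin 71.0° = 0.37612, so δ = +22.093°.
cos H₀ = −tan φ · tan δ = −tan(+30.0°) × tan(+22.093°) = -0.2344, so H₀ = 1.8074 rad = 103.55°.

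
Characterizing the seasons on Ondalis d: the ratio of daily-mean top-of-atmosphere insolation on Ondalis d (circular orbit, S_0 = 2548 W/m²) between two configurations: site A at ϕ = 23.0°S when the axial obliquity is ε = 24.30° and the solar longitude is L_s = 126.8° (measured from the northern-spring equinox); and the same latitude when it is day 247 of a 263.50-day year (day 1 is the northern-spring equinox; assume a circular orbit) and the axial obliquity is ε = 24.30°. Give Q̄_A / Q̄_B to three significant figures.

— Configuration A (ϕ=-23.0°):
Solar declination: sin δ = sin ε · sin L_s = sin 24.30° × sin 126.8° = 0.32951, so δ = +19.239°.
cos h₀ = −tan(-23.0°) tan(+19.239°) = 0.1481, h₀ = 1.4221 rad.
Bracket: h₀ sin ϕ sin δ + cos ϕ cos δ sin h₀ = 1.4221×-0.39073×0.32951 + 0.92050×0.94415×0.98897 = -0.183095 + 0.859504 = 0.676409.
Q̄ = (S_0/π) × [bracket] = (2548/π) × 0.676409 = 548.60 W/m².
— Configuration B (ϕ=-23.0°):
Solar longitude: L_s = 360° × (247 − 1)/263.50 = 336.091°.
sin δ = sin 24.30° × sin 336.091° = -0.16678, so δ = -9.601°.
cos h₀ = −tan(-23.0°) tan(-9.601°) = -0.0718, h₀ = 1.6427 rad.
Bracket: h₀ sin ϕ sin δ + cos ϕ cos δ sin h₀ = 1.6427×-0.39073×-0.16678 + 0.92050×0.98599×0.99742 = 0.107048 + 0.905262 = 1.012310.
Q̄ = (S_0/π) × [bracket] = (2548/π) × 1.012310 = 821.04 W/m².
Ratio Q̄_A / Q̄_B = 548.60 / 821.04 = 0.6682.

Q̄_A / Q̄_B ≈ 0.668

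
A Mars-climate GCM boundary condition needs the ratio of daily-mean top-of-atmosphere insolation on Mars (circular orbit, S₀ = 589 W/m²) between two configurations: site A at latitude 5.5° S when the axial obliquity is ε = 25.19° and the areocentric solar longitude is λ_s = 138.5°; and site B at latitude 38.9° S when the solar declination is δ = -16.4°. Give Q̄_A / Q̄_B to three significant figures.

Q̄_A / Q̄_B ≈ 0.873

— Configuration A (φ=-5.5°):
sin δ = sin 25.19° × sin 138.5° = 0.28203, so δ = +16.381°.
cos H₀ = −tan(-5.5°) tan(+16.381°) = 0.0283, H₀ = 1.5425 rad.
Bracket: H₀ sin φ sin δ + cos φ cos δ sin H₀ = 1.5425×-0.09585×0.28203 + 0.99540×0.95941×0.99960 = -0.041698 + 0.954615 = 0.912917.
Q̄ = (S₀/π) × [bracket] = (589/π) × 0.912917 = 171.16 W/m².
— Configuration B (φ=-38.9°):
cos H₀ = −tan(-38.9°) tan(-16.400°) = -0.2375, H₀ = 1.8106 rad.
Bracket: H₀ sin φ sin δ + cos φ cos δ sin H₀ = 1.8106×-0.62796×-0.28234 + 0.77824×0.95931×0.97139 = 0.321016 + 0.725214 = 1.046230.
Q̄ = (S₀/π) × [bracket] = (589/π) × 1.046230 = 196.15 W/m².
Ratio Q̄_A / Q̄_B = 171.16 / 196.15 = 0.8726.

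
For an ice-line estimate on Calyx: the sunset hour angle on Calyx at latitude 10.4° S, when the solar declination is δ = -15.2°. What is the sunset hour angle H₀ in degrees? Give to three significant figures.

H₀ = 92.9°

cos H₀ = −tan φ · tan δ = −tan(-10.4°) × tan(-15.200°) = -0.0499, so H₀ = 1.6207 rad = 92.86°.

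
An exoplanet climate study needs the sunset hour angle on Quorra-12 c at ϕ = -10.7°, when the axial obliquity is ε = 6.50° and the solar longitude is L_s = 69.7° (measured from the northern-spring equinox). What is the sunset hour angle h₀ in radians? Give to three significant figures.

h₀ = 1.55 rad

Solar declination: sin δ = sin ε · sin L_s = sin 6.50° × sin 69.7° = 0.10617, so δ = +6.095°.
cos h₀ = −tan ϕ · tan δ = −tan(-10.7°) × tan(+6.095°) = 0.0202, so h₀ = 1.5506 rad = 88.84°.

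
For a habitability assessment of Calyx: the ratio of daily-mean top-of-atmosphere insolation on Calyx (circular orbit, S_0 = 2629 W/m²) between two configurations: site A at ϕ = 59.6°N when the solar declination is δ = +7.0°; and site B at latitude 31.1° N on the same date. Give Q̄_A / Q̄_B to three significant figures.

Q̄_A / Q̄_B ≈ 0.713

— Configuration A (ϕ=+59.6°):
cos h₀ = −tan(+59.6°) tan(+7.000°) = -0.2093, h₀ = 1.7816 rad.
Bracket: h₀ sin ϕ sin δ + cos ϕ cos δ sin h₀ = 1.7816×0.86251×0.12187 + 0.50603×0.99255×0.97786 = 0.187271 + 0.491140 = 0.678411.
Q̄ = (S_0/π) × [bracket] = (2629/π) × 0.678411 = 567.72 W/m².
— Configuration B (ϕ=+31.1°):
cos h₀ = −tan(+31.1°) tan(+7.000°) = -0.0741, h₀ = 1.6449 rad.
Bracket: h₀ sin ϕ sin δ + cos ϕ cos δ sin h₀ = 1.6449×0.51653×0.12187 + 0.85627×0.99255×0.99725 = 0.103546 + 0.847554 = 0.951100.
Q̄ = (S_0/π) × [bracket] = (2629/π) × 0.951100 = 795.92 W/m².
Ratio Q̄_A / Q̄_B = 567.72 / 795.92 = 0.7133.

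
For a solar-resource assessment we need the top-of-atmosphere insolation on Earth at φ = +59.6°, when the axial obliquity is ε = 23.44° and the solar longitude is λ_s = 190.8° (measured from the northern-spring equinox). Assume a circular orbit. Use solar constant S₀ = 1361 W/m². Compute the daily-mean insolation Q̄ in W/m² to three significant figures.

Q̄ ≈ 177 W/m²

Solar declination: sin δ = sin ε · sin λ_s = sin 23.44° × sin 190.8° = -0.07454, so δ = -4.275°.
cos H₀ = −tan(+59.6°) tan(-4.275°) = 0.1274, H₀ = 1.4430 rad.
Bracket: H₀ sin φ sin δ + cos φ cos δ sin H₀ = 1.4430×0.86251×-0.07454 + 0.50603×0.99722×0.99185 = -0.092773 + 0.500511 = 0.407738.
Q̄ = (S₀/π) × [bracket] = (1361/π) × 0.407738 = 176.6 W/m².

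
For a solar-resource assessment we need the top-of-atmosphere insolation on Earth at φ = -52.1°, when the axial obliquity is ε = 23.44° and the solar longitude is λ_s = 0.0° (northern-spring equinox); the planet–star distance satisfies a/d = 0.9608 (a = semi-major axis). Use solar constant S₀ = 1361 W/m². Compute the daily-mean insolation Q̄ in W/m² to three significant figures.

Q̄ ≈ 246 W/m²

Solar declination: sin δ = sin ε · sin λ_s = sin 23.44° × sin 0.0° = 0.00000, so δ = +0.000°.
cos H₀ = −tan(-52.1°) tan(+0.000°) = 0.0000, H₀ = 1.5708 rad.
Bracket: H₀ sin φ sin δ + cos φ cos δ sin H₀ = 1.5708×-0.78908×0.00000 + 0.61429×1.00000×1.00000 = -0.000000 + 0.614290 = 0.614290.
Inverse-square distance factor (a/d)² = 0.9608² = 0.923137.
Q̄ = (S₀/π) × 0.923137 × [bracket] = (1361/π) × 0.923137 × 0.614290 = 245.7 W/m².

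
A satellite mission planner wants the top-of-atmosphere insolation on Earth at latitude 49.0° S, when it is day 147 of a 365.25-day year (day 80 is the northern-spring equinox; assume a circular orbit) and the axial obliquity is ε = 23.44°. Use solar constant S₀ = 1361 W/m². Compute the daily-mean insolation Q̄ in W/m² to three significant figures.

Q̄ ≈ 105 W/m²

Solar longitude: λ_s = 360° × (147 − 80)/365.25 = 66.037°.
sin δ = sin 23.44° × sin 66.037° = 0.36350, so δ = +21.315°.
cos H₀ = −tan(-49.0°) tan(+21.315°) = 0.4489, H₀ = 1.1053 rad.
Bracket: H₀ sin φ sin δ + cos φ cos δ sin H₀ = 1.1053×-0.75471×0.36350 + 0.65606×0.93159×0.89360 = -0.303225 + 0.546149 = 0.242924.
Q̄ = (S₀/π) × [bracket] = (1361/π) × 0.242924 = 105.2 W/m².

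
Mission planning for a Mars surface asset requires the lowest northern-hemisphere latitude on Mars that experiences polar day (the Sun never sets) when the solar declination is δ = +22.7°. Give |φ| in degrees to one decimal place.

|φ| = 67.3°

Polar day requires cos H₀ = −tan φ tan δ ≤ −1, i.e. tan φ tan δ ≥ 1.
The boundary is |tan φ| · |tan δ| = 1, so |φ| = 90° − |δ| = 90° − 22.7° = 67.3° in the northern hemisphere.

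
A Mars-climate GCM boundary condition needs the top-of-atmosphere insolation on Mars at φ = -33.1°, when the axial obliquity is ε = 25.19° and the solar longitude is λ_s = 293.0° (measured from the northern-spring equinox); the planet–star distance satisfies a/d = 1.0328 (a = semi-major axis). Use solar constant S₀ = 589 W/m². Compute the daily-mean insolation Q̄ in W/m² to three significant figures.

Solar declination: sin δ = sin ε · sin λ_s = sin 25.19° × sin 293.0° = -0.39179, so δ = -23.066°.
cos H₀ = −tan(-33.1°) tan(-23.066°) = -0.2776, H₀ = 1.8521 rad.
Bracket: H₀ sin φ sin δ + cos φ cos δ sin H₀ = 1.8521×-0.54610×-0.39179 + 0.83772×0.92006×0.96070 = 0.396269 + 0.740462 = 1.136731.
Inverse-square distance factor (a/d)² = 1.0328² = 1.066676.
Q̄ = (S₀/π) × 1.066676 × [bracket] = (589/π) × 1.066676 × 1.136731 = 227.3 W/m².

Q̄ ≈ 227 W/m²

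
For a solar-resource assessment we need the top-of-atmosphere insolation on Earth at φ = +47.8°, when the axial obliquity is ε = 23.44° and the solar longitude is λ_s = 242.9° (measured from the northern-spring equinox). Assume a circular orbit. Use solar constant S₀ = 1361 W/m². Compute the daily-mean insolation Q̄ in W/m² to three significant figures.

Solar declination: sin δ = sin ε · sin λ_s = sin 23.44° × sin 242.9° = -0.35412, so δ = -20.739°.
cos H₀ = −tan(+47.8°) tan(-20.739°) = 0.4176, H₀ = 1.1400 rad.
Bracket: H₀ sin φ sin δ + cos φ cos δ sin H₀ = 1.1400×0.74080×-0.35412 + 0.67172×0.93520×0.90863 = -0.299059 + 0.570795 = 0.271736.
Q̄ = (S₀/π) × [bracket] = (1361/π) × 0.271736 = 117.7 W/m².

Q̄ ≈ 118 W/m²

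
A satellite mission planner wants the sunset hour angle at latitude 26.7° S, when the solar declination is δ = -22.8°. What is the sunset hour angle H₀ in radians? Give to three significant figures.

H₀ = 1.78 rad

cos H₀ = −tan φ · tan δ = −tan(-26.7°) × tan(-22.800°) = -0.2114, so H₀ = 1.7838 rad = 102.21°.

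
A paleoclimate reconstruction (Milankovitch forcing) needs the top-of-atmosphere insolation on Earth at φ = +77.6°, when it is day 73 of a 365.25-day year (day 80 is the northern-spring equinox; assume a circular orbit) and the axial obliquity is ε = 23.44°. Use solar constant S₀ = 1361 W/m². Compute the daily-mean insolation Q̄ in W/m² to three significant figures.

Q̄ ≈ 63.4 W/m²

Solar longitude: λ_s = 360° × (73 − 80)/365.25 = -6.899°, i.e. -6.899° + 360° = 353.101°.
sin δ = sin 23.44° × sin 353.101° = -0.04778, so δ = -2.739°.
cos H₀ = −tan(+77.6°) tan(-2.739°) = 0.2176, H₀ = 1.3515 rad.
Bracket: H₀ sin φ sin δ + cos φ cos δ sin H₀ = 1.3515×0.97667×-0.04778 + 0.21474×0.99886×0.97604 = -0.063068 + 0.209356 = 0.146288.
Q̄ = (S₀/π) × [bracket] = (1361/π) × 0.146288 = 63.37 W/m².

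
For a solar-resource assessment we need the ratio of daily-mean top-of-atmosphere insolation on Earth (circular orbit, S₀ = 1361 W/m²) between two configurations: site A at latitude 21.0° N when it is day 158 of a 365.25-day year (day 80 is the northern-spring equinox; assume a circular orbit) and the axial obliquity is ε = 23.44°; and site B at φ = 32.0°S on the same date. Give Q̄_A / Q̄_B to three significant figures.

Q̄_A / Q̄_B ≈ 2.24

— Configuration A (φ=+21.0°):
Solar longitude: λ_s = 360° × (158 − 80)/365.25 = 76.879°.
sin δ = sin 23.44° × sin 76.879° = 0.38740, so δ = +22.793°.
cos H₀ = −tan(+21.0°) tan(+22.793°) = -0.1613, H₀ = 1.7328 rad.
Bracket: H₀ sin φ sin δ + cos φ cos δ sin H₀ = 1.7328×0.35837×0.38740 + 0.93358×0.92191×0.98690 = 0.240569 + 0.849402 = 1.089971.
Q̄ = (S₀/π) × [bracket] = (1361/π) × 1.089971 = 472.20 W/m².
— Configuration B (φ=-32.0°):
cos H₀ = −tan(-32.0°) tan(+22.793°) = 0.2626, H₀ = 1.3051 rad.
Bracket: H₀ sin φ sin δ + cos φ cos δ sin H₀ = 1.3051×-0.52992×0.38740 + 0.84805×0.92191×0.96491 = -0.267925 + 0.754392 = 0.486467.
Q̄ = (S₀/π) × [bracket] = (1361/π) × 0.486467 = 210.75 W/m².
Ratio Q̄_A / Q̄_B = 472.20 / 210.75 = 2.241.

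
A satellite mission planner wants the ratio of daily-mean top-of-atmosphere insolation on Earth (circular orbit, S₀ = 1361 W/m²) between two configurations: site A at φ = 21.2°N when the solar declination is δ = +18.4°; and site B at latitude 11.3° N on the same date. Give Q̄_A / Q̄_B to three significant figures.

Q̄_A / Q̄_B ≈ 1.04

— Configuration A (φ=+21.2°):
cos H₀ = −tan(+21.2°) tan(+18.400°) = -0.1290, H₀ = 1.7002 rad.
Bracket: H₀ sin φ sin δ + cos φ cos δ sin H₀ = 1.7002×0.36162×0.31565 + 0.93232×0.94888×0.99164 = 0.194070 + 0.877264 = 1.071334.
Q̄ = (S₀/π) × [bracket] = (1361/π) × 1.071334 = 464.12 W/m².
— Configuration B (φ=+11.3°):
cos H₀ = −tan(+11.3°) tan(+18.400°) = -0.0665, H₀ = 1.6373 rad.
Bracket: H₀ sin φ sin δ + cos φ cos δ sin H₀ = 1.6373×0.19595×0.31565 + 0.98061×0.94888×0.99779 = 0.101270 + 0.928425 = 1.029695.
Q̄ = (S₀/π) × [bracket] = (1361/π) × 1.029695 = 446.08 W/m².
Ratio Q̄_A / Q̄_B = 464.12 / 446.08 = 1.040.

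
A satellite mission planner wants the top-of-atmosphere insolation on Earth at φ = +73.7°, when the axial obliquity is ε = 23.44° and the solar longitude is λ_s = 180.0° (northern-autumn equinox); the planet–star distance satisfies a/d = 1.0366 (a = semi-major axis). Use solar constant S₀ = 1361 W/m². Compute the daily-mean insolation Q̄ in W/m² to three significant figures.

Q̄ ≈ 131 W/m²

Solar declination: sin δ = sin ε · sin λ_s = sin 23.44° × sin 180.0° = 0.00000, so δ = +0.000°.
cos H₀ = −tan(+73.7°) tan(+0.000°) = -0.0000, H₀ = 1.5708 rad.
Bracket: H₀ sin φ sin δ + cos φ cos δ sin H₀ = 1.5708×0.95981×0.00000 + 0.28067×1.00000×1.00000 = 0.000000 + 0.280670 = 0.280670.
Inverse-square distance factor (a/d)² = 1.0366² = 1.074540.
Q̄ = (S₀/π) × 1.074540 × [bracket] = (1361/π) × 1.074540 × 0.280670 = 130.7 W/m².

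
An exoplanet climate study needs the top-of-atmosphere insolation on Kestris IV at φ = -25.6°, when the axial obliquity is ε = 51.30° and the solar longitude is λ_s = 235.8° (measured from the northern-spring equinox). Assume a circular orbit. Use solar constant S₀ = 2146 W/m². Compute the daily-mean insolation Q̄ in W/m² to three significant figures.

Solar declination: sin δ = sin ε · sin λ_s = sin 51.30° × sin 235.8° = -0.64548, so δ = -40.202°.
cos H₀ = −tan(-25.6°) tan(-40.202°) = -0.4049, H₀ = 1.9877 rad.
Bracket: H₀ sin φ sin δ + cos φ cos δ sin H₀ = 1.9877×-0.43209×-0.64548 + 0.90183×0.76378×0.91436 = 0.554380 + 0.629811 = 1.184191.
Q̄ = (S₀/π) × [bracket] = (2146/π) × 1.184191 = 808.9 W/m².

Q̄ ≈ 809 W/m²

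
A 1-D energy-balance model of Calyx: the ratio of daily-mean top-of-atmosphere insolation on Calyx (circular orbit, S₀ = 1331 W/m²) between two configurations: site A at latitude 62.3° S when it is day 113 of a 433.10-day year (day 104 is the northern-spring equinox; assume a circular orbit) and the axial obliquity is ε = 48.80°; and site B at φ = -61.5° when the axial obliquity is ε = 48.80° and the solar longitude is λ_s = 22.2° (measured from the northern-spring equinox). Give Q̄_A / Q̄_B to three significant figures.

Q̄_A / Q̄_B ≈ 2.48

— Configuration A (φ=-62.3°):
Solar longitude: λ_s = 360° × (113 − 104)/433.10 = 7.481°.
sin δ = sin 48.80° × sin 7.481° = 0.09796, so δ = +5.622°.
cos H₀ = −tan(-62.3°) tan(+5.622°) = 0.1875, H₀ = 1.3822 rad.
Bracket: H₀ sin φ sin δ + cos φ cos δ sin H₀ = 1.3822×-0.88539×0.09796 + 0.46484×0.99519×0.98227 = -0.119882 + 0.454402 = 0.334520.
Q̄ = (S₀/π) × [bracket] = (1331/π) × 0.334520 = 141.73 W/m².
— Configuration B (φ=-61.5°):
Solar declination: sin δ = sin ε · sin λ_s = sin 48.80° × sin 22.2° = 0.28429, so δ = +16.517°.
cos H₀ = −tan(-61.5°) tan(+16.517°) = 0.5461, H₀ = 0.9930 rad.
Bracket: H₀ sin φ sin δ + cos φ cos δ sin H₀ = 0.9930×-0.87882×0.28429 + 0.47716×0.95874×0.83770 = -0.248091 + 0.383225 = 0.135134.
Q̄ = (S₀/π) × [bracket] = (1331/π) × 0.135134 = 57.252 W/m².
Ratio Q̄_A / Q̄_B = 141.73 / 57.252 = 2.476.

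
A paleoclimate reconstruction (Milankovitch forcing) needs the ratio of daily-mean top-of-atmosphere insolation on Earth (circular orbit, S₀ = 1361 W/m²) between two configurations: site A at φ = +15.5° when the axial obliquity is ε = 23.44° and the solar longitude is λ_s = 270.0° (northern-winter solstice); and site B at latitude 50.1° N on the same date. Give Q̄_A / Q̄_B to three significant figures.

— Configuration A (φ=+15.5°):
Solar declination: sin δ = sin ε · sin λ_s = sin 23.44° × sin 270.0° = -0.39779, so δ = -23.440°.
cos H₀ = −tan(+15.5°) tan(-23.440°) = 0.1202, H₀ = 1.4503 rad.
Bracket: H₀ sin φ sin δ + cos φ cos δ sin H₀ = 1.4503×0.26724×-0.39779 + 0.96363×0.91748×0.99274 = -0.154175 + 0.877693 = 0.723518.
Q̄ = (S₀/π) × [bracket] = (1361/π) × 0.723518 = 313.44 W/m².
— Configuration B (φ=+50.1°):
cos H₀ = −tan(+50.1°) tan(-23.440°) = 0.5185, H₀ = 1.0257 rad.
Bracket: H₀ sin φ sin δ + cos φ cos δ sin H₀ = 1.0257×0.76717×-0.39779 + 0.64145×0.91748×0.85505 = -0.313015 + 0.503212 = 0.190197.
Q̄ = (S₀/π) × [bracket] = (1361/π) × 0.190197 = 82.397 W/m².
Ratio Q̄_A / Q̄_B = 313.44 / 82.397 = 3.804.

Q̄_A / Q̄_B ≈ 3.80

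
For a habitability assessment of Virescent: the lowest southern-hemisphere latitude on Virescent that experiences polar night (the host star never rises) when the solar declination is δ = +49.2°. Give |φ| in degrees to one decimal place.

Polar night requires cos H₀ = −tan φ tan δ ≥ 1, i.e. tan φ tan δ ≤ −1.
The boundary is |tan φ| · |tan δ| = 1, so |φ| = 90° − |δ| = 90° − 49.2° = 40.8° in the southern hemisphere.

|φ| = 40.8°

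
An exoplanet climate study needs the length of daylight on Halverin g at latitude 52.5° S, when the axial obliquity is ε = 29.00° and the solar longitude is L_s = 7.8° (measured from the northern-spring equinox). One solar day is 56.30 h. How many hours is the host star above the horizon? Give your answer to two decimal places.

26.61 h

Solar declination: sin δ = sin ε · sin L_s = sin 29.00° × sin 7.8° = 0.06580, so δ = +3.773°.
cos h₀ = −tan ϕ · tan δ = −tan(-52.5°) × tan(+3.773°) = 0.0859, so h₀ = 1.4848 rad = 85.07°.
Daylight = 2h₀/(2π) × 56.30 h = (1.4848/π) × 56.30 = 26.61 h.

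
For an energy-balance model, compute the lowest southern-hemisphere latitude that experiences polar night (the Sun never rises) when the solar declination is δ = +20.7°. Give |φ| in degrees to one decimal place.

Polar night requires cos H₀ = −tan φ tan δ ≥ 1, i.e. tan φ tan δ ≤ −1.
The boundary is |tan φ| · |tan δ| = 1, so |φ| = 90° − |δ| = 90° − 20.7° = 69.3° in the southern hemisphere.

|φ| = 69.3°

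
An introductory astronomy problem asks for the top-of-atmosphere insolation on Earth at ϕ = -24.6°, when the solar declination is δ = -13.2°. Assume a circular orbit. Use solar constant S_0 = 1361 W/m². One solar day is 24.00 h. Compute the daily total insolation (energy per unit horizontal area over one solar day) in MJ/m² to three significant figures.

cos h₀ = −tan(-24.6°) tan(-13.200°) = -0.1074, h₀ = 1.6784 rad.
Bracket: h₀ sin ϕ sin δ + cos ϕ cos δ sin h₀ = 1.6784×-0.41628×-0.22835 + 0.90924×0.97358×0.99422 = 0.159545 + 0.880101 = 1.039646.
Q̄ = (S_0/π) × [bracket] = (1361/π) × 1.039646 = 450.40 W/m².
Daily total = Q̄ × 24.00 h × 3600 s/h = 450.40 × 24.00 × 3600 / 10⁶ = 38.91 MJ/m².

38.9 MJ/m²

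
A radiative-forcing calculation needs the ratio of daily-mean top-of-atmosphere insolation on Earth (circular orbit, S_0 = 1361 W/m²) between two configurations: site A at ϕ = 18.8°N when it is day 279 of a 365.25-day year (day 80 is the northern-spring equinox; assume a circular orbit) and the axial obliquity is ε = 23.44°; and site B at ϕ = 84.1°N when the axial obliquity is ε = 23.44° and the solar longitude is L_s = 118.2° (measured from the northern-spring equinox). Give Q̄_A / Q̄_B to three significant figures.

Q̄_A / Q̄_B ≈ 0.808

— Configuration A (ϕ=+18.8°):
Solar longitude: L_s = 360° × (279 − 80)/365.25 = 196.140°.
sin δ = sin 23.44° × sin 196.140° = -0.11058, so δ = -6.349°.
cos h₀ = −tan(+18.8°) tan(-6.349°) = 0.0379, h₀ = 1.5329 rad.
Bracket: h₀ sin ϕ sin δ + cos ϕ cos δ sin h₀ = 1.5329×0.32227×-0.11058 + 0.94665×0.99387×0.99928 = -0.054627 + 0.940170 = 0.885543.
Q̄ = (S_0/π) × [bracket] = (1361/π) × 0.885543 = 383.63 W/m².
— Configuration B (ϕ=+84.1°):
Solar declination: sin δ = sin ε · sin L_s = sin 23.44° × sin 118.2° = 0.35057, so δ = +20.522°.
cos h₀ = −tan(+84.1°) tan(+20.522°) = -3.6223 ≤ −1 ⇒ polar day, h₀ = π.
Bracket: h₀ sin ϕ sin δ + cos ϕ cos δ sin h₀ = 3.1416×0.99470×0.35057 + 0.10279×0.93654×0.00000 = 1.095514 + 0.000000 = 1.095514.
Q̄ = (S_0/π) × [bracket] = (1361/π) × 1.095514 = 474.60 W/m².
Ratio Q̄_A / Q̄_B = 383.63 / 474.60 = 0.8083.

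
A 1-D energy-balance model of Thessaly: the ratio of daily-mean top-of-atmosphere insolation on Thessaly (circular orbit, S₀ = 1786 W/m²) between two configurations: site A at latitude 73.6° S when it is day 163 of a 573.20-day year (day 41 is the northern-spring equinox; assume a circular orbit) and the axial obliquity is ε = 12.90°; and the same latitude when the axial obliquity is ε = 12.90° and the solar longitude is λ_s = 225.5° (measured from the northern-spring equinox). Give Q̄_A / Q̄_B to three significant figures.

Q̄_A / Q̄_B ≈ 0.0565

— Configuration A (φ=-73.6°):
Solar longitude: λ_s = 360° × (163 − 41)/573.20 = 76.622°.
sin δ = sin 12.90° × sin 76.622° = 0.21719, so δ = +12.544°.
cos H₀ = −tan(-73.6°) tan(+12.544°) = 0.7560, H₀ = 0.7136 rad.
Bracket: H₀ sin φ sin δ + cos φ cos δ sin H₀ = 0.7136×-0.95931×0.21719 + 0.28234×0.97613×0.65457 = -0.148680 + 0.180400 = 0.031720.
Q̄ = (S₀/π) × [bracket] = (1786/π) × 0.031720 = 18.033 W/m².
— Configuration B (φ=-73.6°):
Solar declination: sin δ = sin ε · sin λ_s = sin 12.90° × sin 225.5° = -0.15923, so δ = -9.162°.
cos H₀ = −tan(-73.6°) tan(-9.162°) = -0.5480, H₀ = 2.1508 rad.
Bracket: H₀ sin φ sin δ + cos φ cos δ sin H₀ = 2.1508×-0.95931×-0.15923 + 0.28234×0.98724×0.83646 = 0.328537 + 0.233153 = 0.561690.
Q̄ = (S₀/π) × [bracket] = (1786/π) × 0.561690 = 319.32 W/m².
Ratio Q̄_A / Q̄_B = 18.033 / 319.32 = 0.05647.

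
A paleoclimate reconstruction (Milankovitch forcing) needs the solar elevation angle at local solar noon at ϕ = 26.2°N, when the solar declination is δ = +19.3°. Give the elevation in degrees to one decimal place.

At local noon the hour angle is zero, so the zenith angle equals |ϕ − δ| = |+26.2° − (+19.300°)| = 6.900°.
Elevation = 90° − 6.900° = 83.1°.

83.1°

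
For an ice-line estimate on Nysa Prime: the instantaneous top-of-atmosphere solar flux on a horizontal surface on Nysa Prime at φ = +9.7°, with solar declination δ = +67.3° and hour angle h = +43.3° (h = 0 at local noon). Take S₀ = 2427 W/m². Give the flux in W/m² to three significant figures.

cos θ_z = sin φ sin δ + cos φ cos δ cos h = 0.155438 + 0.276837 = 0.432275.
Flux = S₀ · cos θ_z = 2427 × 0.432275 = 1049 W/m².

1.05e+03 W/m²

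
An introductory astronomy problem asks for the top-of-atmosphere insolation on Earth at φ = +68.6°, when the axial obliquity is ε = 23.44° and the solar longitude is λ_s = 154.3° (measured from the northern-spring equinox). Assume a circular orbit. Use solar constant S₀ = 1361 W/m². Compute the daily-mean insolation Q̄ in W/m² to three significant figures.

Solar declination: sin δ = sin ε · sin λ_s = sin 23.44° × sin 154.3° = 0.17250, so δ = +9.933°.
cos H₀ = −tan(+68.6°) tan(+9.933°) = -0.4469, H₀ = 2.0341 rad.
Bracket: H₀ sin φ sin δ + cos φ cos δ sin H₀ = 2.0341×0.93106×0.17250 + 0.36488×0.98501×0.89459 = 0.326692 + 0.321525 = 0.648217.
Q̄ = (S₀/π) × [bracket] = (1361/π) × 0.648217 = 280.8 W/m².

Q̄ ≈ 281 W/m²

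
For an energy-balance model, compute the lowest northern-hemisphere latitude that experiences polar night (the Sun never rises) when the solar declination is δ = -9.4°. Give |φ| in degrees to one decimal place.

Polar night requires cos H₀ = −tan φ tan δ ≥ 1, i.e. tan φ tan δ ≤ −1.
The boundary is |tan φ| · |tan δ| = 1, so |φ| = 90° − |δ| = 90° − 9.4° = 80.6° in the northern hemisphere.

|φ| = 80.6°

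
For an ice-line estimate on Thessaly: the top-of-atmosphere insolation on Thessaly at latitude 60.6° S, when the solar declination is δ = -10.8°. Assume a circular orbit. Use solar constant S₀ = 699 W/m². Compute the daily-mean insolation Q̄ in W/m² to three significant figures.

Q̄ ≈ 171 W/m²

cos H₀ = −tan(-60.6°) tan(-10.800°) = -0.3385, H₀ = 1.9162 rad.
Bracket: H₀ sin φ sin δ + cos φ cos δ sin H₀ = 1.9162×-0.87121×-0.18738 + 0.49090×0.98229×0.94095 = 0.312815 + 0.453732 = 0.766547.
Q̄ = (S₀/π) × [bracket] = (699/π) × 0.766547 = 170.6 W/m².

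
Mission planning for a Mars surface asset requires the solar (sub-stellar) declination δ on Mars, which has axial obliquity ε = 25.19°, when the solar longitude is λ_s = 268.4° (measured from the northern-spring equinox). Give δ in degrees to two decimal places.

sin δ = sin ε · sin λ_s = sin 25.19° × sin 268.4° = -0.425455.
δ = arcsin(-0.425455) = -25.18°.

δ = -25.18°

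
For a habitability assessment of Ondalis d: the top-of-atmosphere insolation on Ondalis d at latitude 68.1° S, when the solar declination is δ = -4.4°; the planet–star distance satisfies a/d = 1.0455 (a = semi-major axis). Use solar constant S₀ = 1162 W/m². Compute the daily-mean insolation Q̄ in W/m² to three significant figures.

cos H₀ = −tan(-68.1°) tan(-4.400°) = -0.1914, H₀ = 1.7634 rad.
Bracket: H₀ sin φ sin δ + cos φ cos δ sin H₀ = 1.7634×-0.92784×-0.07672 + 0.37299×0.99705×0.98151 = 0.125526 + 0.365013 = 0.490539.
Inverse-square distance factor (a/d)² = 1.0455² = 1.093070.
Q̄ = (S₀/π) × 1.093070 × [bracket] = (1162/π) × 1.093070 × 0.490539 = 198.3 W/m².

Q̄ ≈ 198 W/m²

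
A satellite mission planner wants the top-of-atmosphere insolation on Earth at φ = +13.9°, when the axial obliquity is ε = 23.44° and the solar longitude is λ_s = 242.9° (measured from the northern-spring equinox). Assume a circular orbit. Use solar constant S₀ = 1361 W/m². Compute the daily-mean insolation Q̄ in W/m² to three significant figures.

Q̄ ≈ 337 W/m²

Solar declination: sin δ = sin ε · sin λ_s = sin 23.44° × sin 242.9° = -0.35412, so δ = -20.739°.
cos H₀ = −tan(+13.9°) tan(-20.739°) = 0.0937, H₀ = 1.4770 rad.
Bracket: H₀ sin φ sin δ + cos φ cos δ sin H₀ = 1.4770×0.24023×-0.35412 + 0.97072×0.93520×0.99560 = -0.125649 + 0.903823 = 0.778174.
Q̄ = (S₀/π) × [bracket] = (1361/π) × 0.778174 = 337.1 W/m².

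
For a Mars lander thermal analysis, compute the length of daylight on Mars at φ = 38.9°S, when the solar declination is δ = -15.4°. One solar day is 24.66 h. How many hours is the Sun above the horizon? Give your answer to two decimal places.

14.09 h

cos H₀ = −tan φ · tan δ = −tan(-38.9°) × tan(-15.400°) = -0.2223, so H₀ = 1.7949 rad = 102.84°.
Daylight = 2H₀/(2π) × 24.66 h = (1.7949/π) × 24.66 = 14.09 h.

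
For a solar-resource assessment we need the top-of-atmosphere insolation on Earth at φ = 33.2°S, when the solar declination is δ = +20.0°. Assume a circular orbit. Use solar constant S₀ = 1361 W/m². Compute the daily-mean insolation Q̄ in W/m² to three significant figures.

Q̄ ≈ 223 W/m²

cos H₀ = −tan(-33.2°) tan(+20.000°) = 0.2382, H₀ = 1.3303 rad.
Bracket: H₀ sin φ sin δ + cos φ cos δ sin H₀ = 1.3303×-0.54756×0.34202 + 0.83676×0.93969×0.97122 = -0.249134 + 0.763665 = 0.514531.
Q̄ = (S₀/π) × [bracket] = (1361/π) × 0.514531 = 222.9 W/m².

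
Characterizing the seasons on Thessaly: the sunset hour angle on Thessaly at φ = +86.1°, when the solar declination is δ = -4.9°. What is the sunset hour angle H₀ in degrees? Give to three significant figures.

H₀ = 0.00°

cos H₀ = −tan φ · tan δ = 1.2575 ≥ 1, so the host star never rises (polar night) and H₀ = 0.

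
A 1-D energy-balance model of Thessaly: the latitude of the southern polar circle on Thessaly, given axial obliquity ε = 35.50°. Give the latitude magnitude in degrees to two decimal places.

The polar circle is the lowest latitude that experiences at least one full rotation of continuous darkness at the northern-summer solstice; it lies at |φ| = 90° − ε = 90° − 35.50° = 54.50°.

54.50°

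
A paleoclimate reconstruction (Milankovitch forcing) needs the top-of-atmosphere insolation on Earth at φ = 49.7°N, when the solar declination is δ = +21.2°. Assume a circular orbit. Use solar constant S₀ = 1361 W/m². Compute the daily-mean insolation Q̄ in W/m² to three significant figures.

Q̄ ≈ 477 W/m²

cos H₀ = −tan(+49.7°) tan(+21.200°) = -0.4574, H₀ = 2.0458 rad.
Bracket: H₀ sin φ sin δ + cos φ cos δ sin H₀ = 2.0458×0.76267×0.36162 + 0.64679×0.93232×0.88928 = 0.564225 + 0.536249 = 1.100474.
Q̄ = (S₀/π) × [bracket] = (1361/π) × 1.100474 = 476.7 W/m².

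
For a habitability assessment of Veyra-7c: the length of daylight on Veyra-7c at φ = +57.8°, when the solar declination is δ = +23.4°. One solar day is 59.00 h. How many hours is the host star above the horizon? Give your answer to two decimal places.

43.73 h

cos H₀ = −tan φ · tan δ = −tan(+57.8°) × tan(+23.400°) = -0.6872, so H₀ = 2.3284 rad = 133.41°.
Daylight = 2H₀/(2π) × 59.00 h = (2.3284/π) × 59.00 = 43.73 h.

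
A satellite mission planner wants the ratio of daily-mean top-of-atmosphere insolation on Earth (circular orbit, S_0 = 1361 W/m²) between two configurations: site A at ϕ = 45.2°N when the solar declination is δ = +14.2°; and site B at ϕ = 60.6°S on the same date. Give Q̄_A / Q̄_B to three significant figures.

— Configuration A (ϕ=+45.2°):
cos h₀ = −tan(+45.2°) tan(+14.200°) = -0.2548, h₀ = 1.8284 rad.
Bracket: h₀ sin ϕ sin δ + cos ϕ cos δ sin h₀ = 1.8284×0.70957×0.24531 + 0.70463×0.96945×0.96699 = 0.318260 + 0.660554 = 0.978814.
Q̄ = (S_0/π) × [bracket] = (1361/π) × 0.978814 = 424.04 W/m².
— Configuration B (ϕ=-60.6°):
cos h₀ = −tan(-60.6°) tan(+14.200°) = 0.4491, h₀ = 1.1051 rad.
Bracket: h₀ sin ϕ sin δ + cos ϕ cos δ sin h₀ = 1.1051×-0.87121×0.24531 + 0.49090×0.96945×0.89350 = -0.236178 + 0.425219 = 0.189041.
Q̄ = (S_0/π) × [bracket] = (1361/π) × 0.189041 = 81.896 W/m².
Ratio Q̄_A / Q̄_B = 424.04 / 81.896 = 5.178.

Q̄_A / Q̄_B ≈ 5.18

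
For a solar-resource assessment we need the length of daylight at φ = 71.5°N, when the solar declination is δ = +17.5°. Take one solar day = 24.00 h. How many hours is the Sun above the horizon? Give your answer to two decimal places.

21.39 h

cos H₀ = −tan φ · tan δ = −tan(+71.5°) × tan(+17.500°) = -0.9423, so H₀ = 2.8003 rad = 160.45°.
Daylight = 2H₀/(2π) × 24.00 h = (2.8003/π) × 24.00 = 21.39 h.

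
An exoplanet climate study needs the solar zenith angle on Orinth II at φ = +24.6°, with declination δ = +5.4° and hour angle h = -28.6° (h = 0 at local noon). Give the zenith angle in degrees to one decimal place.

cos θ_z = sin φ sin δ + cos φ cos δ cos h = 0.039175 + 0.794751 = 0.833926.
θ_z = arccos(0.833926) = 33.5°.

θ_z = 33.5°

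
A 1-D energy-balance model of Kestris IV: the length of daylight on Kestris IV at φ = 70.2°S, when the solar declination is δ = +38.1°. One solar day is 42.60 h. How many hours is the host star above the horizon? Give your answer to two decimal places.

cos H₀ = −tan φ · tan δ = 2.1779 ≥ 1, so the host star never rises (polar night) and H₀ = 0.
Daylight = 2H₀/(2π) × 42.60 h = (0.0000/π) × 42.60 = 0.00 h.

0.00 h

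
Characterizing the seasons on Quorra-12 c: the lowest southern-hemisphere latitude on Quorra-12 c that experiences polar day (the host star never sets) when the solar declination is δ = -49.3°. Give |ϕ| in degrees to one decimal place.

Polar day requires cos h₀ = −tan ϕ tan δ ≤ −1, i.e. tan ϕ tan δ ≥ 1.
The boundary is |tan ϕ| · |tan δ| = 1, so |ϕ| = 90° − |δ| = 90° − 49.3° = 40.7° in the southern hemisphere.

|ϕ| = 40.7°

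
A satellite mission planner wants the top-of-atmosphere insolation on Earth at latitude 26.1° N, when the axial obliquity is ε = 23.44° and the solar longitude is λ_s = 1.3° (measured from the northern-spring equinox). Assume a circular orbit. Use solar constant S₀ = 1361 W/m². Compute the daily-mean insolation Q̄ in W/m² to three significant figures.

Q̄ ≈ 392 W/m²

Solar declination: sin δ = sin ε · sin λ_s = sin 23.44° × sin 1.3° = 0.00902, so δ = +0.517°.
cos H₀ = −tan(+26.1°) tan(+0.517°) = -0.0044, H₀ = 1.5752 rad.
Bracket: H₀ sin φ sin δ + cos φ cos δ sin H₀ = 1.5752×0.43994×0.00902 + 0.89803×0.99996×0.99999 = 0.006251 + 0.897985 = 0.904236.
Q̄ = (S₀/π) × [bracket] = (1361/π) × 0.904236 = 391.7 W/m².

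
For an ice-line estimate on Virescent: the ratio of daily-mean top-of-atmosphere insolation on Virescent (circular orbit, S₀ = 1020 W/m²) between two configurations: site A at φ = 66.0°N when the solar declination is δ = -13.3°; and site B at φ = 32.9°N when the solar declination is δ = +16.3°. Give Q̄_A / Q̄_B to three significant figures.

— Configuration A (φ=+66.0°):
cos H₀ = −tan(+66.0°) tan(-13.300°) = 0.5309, H₀ = 1.0111 rad.
Bracket: H₀ sin φ sin δ + cos φ cos δ sin H₀ = 1.0111×0.91355×-0.23005 + 0.40674×0.97318×0.84741 = -0.212495 + 0.335431 = 0.122936.
Q̄ = (S₀/π) × [bracket] = (1020/π) × 0.122936 = 39.914 W/m².
— Configuration B (φ=+32.9°):
cos H₀ = −tan(+32.9°) tan(+16.300°) = -0.1892, H₀ = 1.7611 rad.
Bracket: H₀ sin φ sin δ + cos φ cos δ sin H₀ = 1.7611×0.54317×0.28067 + 0.83962×0.95981×0.98194 = 0.268482 + 0.791322 = 1.059804.
Q̄ = (S₀/π) × [bracket] = (1020/π) × 1.059804 = 344.09 W/m².
Ratio Q̄_A / Q̄_B = 39.914 / 344.09 = 0.1160.

Q̄_A / Q̄_B ≈ 0.116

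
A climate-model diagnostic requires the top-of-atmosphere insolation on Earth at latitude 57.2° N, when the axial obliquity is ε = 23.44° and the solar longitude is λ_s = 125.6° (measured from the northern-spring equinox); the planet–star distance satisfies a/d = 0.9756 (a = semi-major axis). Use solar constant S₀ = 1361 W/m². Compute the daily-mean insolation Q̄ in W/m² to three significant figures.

Q̄ ≈ 418 W/m²

Solar declination: sin δ = sin ε · sin λ_s = sin 23.44° × sin 125.6° = 0.32344, so δ = +18.871°.
cos H₀ = −tan(+57.2°) tan(+18.871°) = -0.5304, H₀ = 2.1299 rad.
Bracket: H₀ sin φ sin δ + cos φ cos δ sin H₀ = 2.1299×0.84057×0.32344 + 0.54171×0.94625×0.84775 = 0.579064 + 0.434551 = 1.013615.
Inverse-square distance factor (a/d)² = 0.9756² = 0.951795.
Q̄ = (S₀/π) × 0.951795 × [bracket] = (1361/π) × 0.951795 × 1.013615 = 418.0 W/m².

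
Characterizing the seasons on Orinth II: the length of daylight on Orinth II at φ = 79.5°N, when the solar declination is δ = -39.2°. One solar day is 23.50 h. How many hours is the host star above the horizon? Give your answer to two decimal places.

0.00 h

cos H₀ = −tan φ · tan δ = 4.4005 ≥ 1, so the host star never rises (polar night) and H₀ = 0.
Daylight = 2H₀/(2π) × 23.50 h = (0.0000/π) × 23.50 = 0.00 h.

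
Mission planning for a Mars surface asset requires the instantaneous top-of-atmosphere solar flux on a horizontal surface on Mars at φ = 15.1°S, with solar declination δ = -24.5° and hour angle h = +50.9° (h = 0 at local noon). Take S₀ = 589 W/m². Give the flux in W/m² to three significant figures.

cos θ_z = sin φ sin δ + cos φ cos δ cos h = 0.108029 + 0.554076 = 0.662105.
Flux = S₀ · cos θ_z = 589 × 0.662105 = 390.0 W/m².

390 W/m²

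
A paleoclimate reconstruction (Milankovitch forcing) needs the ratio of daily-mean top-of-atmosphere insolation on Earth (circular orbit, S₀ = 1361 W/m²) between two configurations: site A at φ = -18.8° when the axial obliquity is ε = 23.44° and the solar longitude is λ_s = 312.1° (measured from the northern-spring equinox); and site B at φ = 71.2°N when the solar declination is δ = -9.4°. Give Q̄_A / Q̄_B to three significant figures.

— Configuration A (φ=-18.8°):
Solar declination: sin δ = sin ε · sin λ_s = sin 23.44° × sin 312.1° = -0.29515, so δ = -17.166°.
cos H₀ = −tan(-18.8°) tan(-17.166°) = -0.1052, H₀ = 1.6762 rad.
Bracket: H₀ sin φ sin δ + cos φ cos δ sin H₀ = 1.6762×-0.32227×-0.29515 + 0.94665×0.95545×0.99446 = 0.159437 + 0.899466 = 1.058903.
Q̄ = (S₀/π) × [bracket] = (1361/π) × 1.058903 = 458.74 W/m².
— Configuration B (φ=+71.2°):
cos H₀ = −tan(+71.2°) tan(-9.400°) = 0.4863, H₀ = 1.0629 rad.
Bracket: H₀ sin φ sin δ + cos φ cos δ sin H₀ = 1.0629×0.94665×-0.16333 + 0.32227×0.98657×0.87379 = -0.164342 + 0.277814 = 0.113472.
Q̄ = (S₀/π) × [bracket] = (1361/π) × 0.113472 = 49.158 W/m².
Ratio Q̄_A / Q̄_B = 458.74 / 49.158 = 9.332.

Q̄_A / Q̄_B ≈ 9.33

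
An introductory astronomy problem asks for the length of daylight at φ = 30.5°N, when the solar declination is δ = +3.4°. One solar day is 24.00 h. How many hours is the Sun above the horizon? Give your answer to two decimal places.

cos H₀ = −tan φ · tan δ = −tan(+30.5°) × tan(+3.400°) = -0.0350, so H₀ = 1.6058 rad = 92.01°.
Daylight = 2H₀/(2π) × 24.00 h = (1.6058/π) × 24.00 = 12.27 h.

12.27 h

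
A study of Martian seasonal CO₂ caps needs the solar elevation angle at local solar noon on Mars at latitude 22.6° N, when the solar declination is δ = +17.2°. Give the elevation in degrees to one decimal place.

84.6°

At local noon the hour angle is zero, so the zenith angle equals |ϕ − δ| = |+22.6° − (+17.200°)| = 5.400°.
Elevation = 90° − 5.400° = 84.6°.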